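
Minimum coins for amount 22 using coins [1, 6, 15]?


dp[0]=0; dp[i]=1+min(dp[i-c] for c in coins)
...dp[17]=3, dp[18]=3, dp[19]=4, dp[20]=5, dp[21]=2, dp[22]=3
Minimum coins for 22 = 3


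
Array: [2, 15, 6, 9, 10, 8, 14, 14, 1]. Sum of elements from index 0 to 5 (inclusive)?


Prefix sums: [0, 2, 17, 23, 32, 42, 50, 64, 78, 79]
Sum[0..5] = prefix[6] - prefix[0] = 50 - 0 = 50


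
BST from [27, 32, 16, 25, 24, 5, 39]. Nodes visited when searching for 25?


BST root = 27
Search for 25: compare at each node
Path: [27, 16, 25]


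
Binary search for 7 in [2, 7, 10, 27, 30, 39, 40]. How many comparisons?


Search for 7:
[0,6] mid=3 arr[3]=27
[0,2] mid=1 arr[1]=7
Total: 2 comparisons


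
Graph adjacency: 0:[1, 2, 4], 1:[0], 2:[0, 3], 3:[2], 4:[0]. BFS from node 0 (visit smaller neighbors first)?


BFS queue: start with [0]
Visit order: [0, 1, 2, 4, 3]


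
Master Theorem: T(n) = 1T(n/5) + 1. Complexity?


a=1, b=5, c=0. log_5(1)=0 = c=0. Case 2: O(n^c log n) = O(log n)
Complexity: O(log n)


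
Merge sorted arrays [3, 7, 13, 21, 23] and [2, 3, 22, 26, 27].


Compare heads, take smaller each step.
Merged: [2, 3, 3, 7, 13, 21, 22, 23, 26, 27]


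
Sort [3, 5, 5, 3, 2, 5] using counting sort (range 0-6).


Count array: [0, 0, 1, 2, 0, 3, 0]
Reconstruct: [2, 3, 3, 5, 5, 5]


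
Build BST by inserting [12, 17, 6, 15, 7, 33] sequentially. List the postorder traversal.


Root = 12; build tree by BST insertion.
Postorder traversal: [7, 6, 15, 33, 17, 12]


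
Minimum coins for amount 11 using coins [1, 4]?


dp[0]=0; dp[i]=1+min(dp[i-c] for c in coins)
...dp[6]=3, dp[7]=4, dp[8]=2, dp[9]=3, dp[10]=4, dp[11]=5
Minimum coins for 11 = 5


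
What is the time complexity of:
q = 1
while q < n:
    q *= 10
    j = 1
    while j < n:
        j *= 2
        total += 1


Per nesting level: O(log n) * O(log n) = O((log n)^2)
Complexity: O((log n)^2)


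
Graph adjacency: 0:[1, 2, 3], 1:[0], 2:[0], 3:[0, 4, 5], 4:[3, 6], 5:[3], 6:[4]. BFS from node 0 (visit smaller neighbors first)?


BFS queue: start with [0]
Visit order: [0, 1, 2, 3, 4, 5, 6]


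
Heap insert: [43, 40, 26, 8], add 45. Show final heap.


Append 45: [43, 40, 26, 8, 45]
Bubble up: swap idx 4(45) with idx 1(40); swap idx 1(45) with idx 0(43)
Result: [45, 43, 26, 8, 40]


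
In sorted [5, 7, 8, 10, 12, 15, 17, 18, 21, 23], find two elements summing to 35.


Two pointers: lo=0, hi=9
Found pair: (12, 23) summing to 35


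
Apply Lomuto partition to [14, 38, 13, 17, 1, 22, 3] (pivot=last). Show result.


Elements <= 3 go left of pivot.
Result: [1, 3, 13, 17, 14, 22, 38], pivot at index 1


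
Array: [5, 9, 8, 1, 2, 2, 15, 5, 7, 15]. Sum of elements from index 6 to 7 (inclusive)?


Prefix sums: [0, 5, 14, 22, 23, 25, 27, 42, 47, 54, 69]
Sum[6..7] = prefix[8] - prefix[6] = 47 - 27 = 20


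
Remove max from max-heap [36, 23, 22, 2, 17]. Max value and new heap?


Max = 36
Replace root with last, heapify down
Resulting heap: [23, 17, 22, 2]


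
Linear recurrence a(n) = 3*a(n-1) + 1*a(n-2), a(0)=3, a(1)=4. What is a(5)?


Build bottom-up:
...a(3)=49, a(4)=162, a(5)=3*162+1*49=535


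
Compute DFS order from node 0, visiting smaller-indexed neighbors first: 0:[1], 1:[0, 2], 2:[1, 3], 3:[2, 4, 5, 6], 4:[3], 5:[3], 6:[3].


DFS stack-based: start with [0]
Visit order: [0, 1, 2, 3, 4, 5, 6]


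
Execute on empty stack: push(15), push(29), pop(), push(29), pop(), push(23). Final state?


push(15) -> [15]
push(29) -> [15, 29]
pop() returns 29 -> [15]
push(29) -> [15, 29]
pop() returns 29 -> [15]
push(23) -> [15, 23]
Final stack (bottom to top): [15, 23]


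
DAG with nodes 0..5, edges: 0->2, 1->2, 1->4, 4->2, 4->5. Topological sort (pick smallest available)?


Kahn's algorithm, process smallest node first
Order: [0, 1, 3, 4, 2, 5]


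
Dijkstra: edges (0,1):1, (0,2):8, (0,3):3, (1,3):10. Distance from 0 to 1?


Dijkstra from 0:
Distances: {0: 0, 1: 1, 2: 8, 3: 3}
Shortest distance to 1 = 1, path = [0, 1]


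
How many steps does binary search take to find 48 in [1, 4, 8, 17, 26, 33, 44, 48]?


Search for 48:
[0,7] mid=3 arr[3]=17
[4,7] mid=5 arr[5]=33
[6,7] mid=6 arr[6]=44
[7,7] mid=7 arr[7]=48
Total: 4 comparisons


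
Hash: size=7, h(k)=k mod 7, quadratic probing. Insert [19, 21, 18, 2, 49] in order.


Insertions: 19->slot 5; 21->slot 0; 18->slot 4; 2->slot 2; 49->slot 1
Table: [21, 49, 2, None, 18, 19, None]


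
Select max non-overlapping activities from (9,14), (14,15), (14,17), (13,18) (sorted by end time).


Greedy: pick earliest-ending, then skip overlaps.
Selected (2 activities): [(9, 14), (14, 15)]


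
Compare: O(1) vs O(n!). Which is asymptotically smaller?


constant grows slower than factorial
O(1) is asymptotically smaller; O(n!) grows faster


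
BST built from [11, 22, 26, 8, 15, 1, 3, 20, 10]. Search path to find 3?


BST root = 11
Search for 3: compare at each node
Path: [11, 8, 1, 3]


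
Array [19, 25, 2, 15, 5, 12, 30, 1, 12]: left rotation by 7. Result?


Left rotate by 7: [1, 12, 19, 25, 2, 15, 5, 12, 30]


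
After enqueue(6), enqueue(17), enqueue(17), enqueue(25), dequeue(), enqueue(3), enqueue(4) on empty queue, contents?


enqueue(6) -> [6]
enqueue(17) -> [6, 17]
enqueue(17) -> [6, 17, 17]
enqueue(25) -> [6, 17, 17, 25]
dequeue() returns 6 -> [17, 17, 25]
enqueue(3) -> [17, 17, 25, 3]
enqueue(4) -> [17, 17, 25, 3, 4]
Final queue (front to back): [17, 17, 25, 3, 4]


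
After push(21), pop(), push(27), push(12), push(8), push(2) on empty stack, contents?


push(21) -> [21]
pop() returns 21 -> []
push(27) -> [27]
push(12) -> [27, 12]
push(8) -> [27, 12, 8]
push(2) -> [27, 12, 8, 2]
Final stack (bottom to top): [27, 12, 8, 2]


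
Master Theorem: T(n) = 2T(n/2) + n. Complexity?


a=2, b=2, c=1. log_2(2)=1 = c=1. Case 2: O(n^c log n) = O(n log n)
Complexity: O(n log n)


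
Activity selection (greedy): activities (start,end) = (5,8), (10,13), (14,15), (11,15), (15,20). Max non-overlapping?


Greedy: pick earliest-ending, then skip overlaps.
Selected (4 activities): [(5, 8), (10, 13), (14, 15), (15, 20)]


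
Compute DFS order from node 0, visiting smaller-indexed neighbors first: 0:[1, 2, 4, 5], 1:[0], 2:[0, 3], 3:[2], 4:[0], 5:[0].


DFS stack-based: start with [0]
Visit order: [0, 1, 2, 3, 4, 5]


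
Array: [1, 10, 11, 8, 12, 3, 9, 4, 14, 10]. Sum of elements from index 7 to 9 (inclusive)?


Prefix sums: [0, 1, 11, 22, 30, 42, 45, 54, 58, 72, 82]
Sum[7..9] = prefix[10] - prefix[7] = 82 - 54 = 28


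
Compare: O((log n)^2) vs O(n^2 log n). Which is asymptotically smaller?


polylogarithmic grows slower than n^2 log n
O((log n)^2) is asymptotically smaller; O(n^2 log n) grows faster


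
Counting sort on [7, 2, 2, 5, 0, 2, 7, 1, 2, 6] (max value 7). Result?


Count array: [1, 1, 4, 0, 0, 1, 1, 2]
Reconstruct: [0, 1, 2, 2, 2, 2, 5, 6, 7, 7]


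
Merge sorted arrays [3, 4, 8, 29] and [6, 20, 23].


Compare heads, take smaller each step.
Merged: [3, 4, 6, 8, 20, 23, 29]


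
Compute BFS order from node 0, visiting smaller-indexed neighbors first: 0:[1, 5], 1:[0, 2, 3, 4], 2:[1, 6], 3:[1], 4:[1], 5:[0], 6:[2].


BFS queue: start with [0]
Visit order: [0, 1, 5, 2, 3, 4, 6]


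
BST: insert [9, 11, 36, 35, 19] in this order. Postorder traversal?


Root = 9; build tree by BST insertion.
Postorder traversal: [19, 35, 36, 11, 9]


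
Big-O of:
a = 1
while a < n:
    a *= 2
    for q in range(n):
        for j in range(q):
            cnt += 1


Per nesting level: O(log n) * O(n) * O(n) [triangular over q] = O(n^2 log n)
Complexity: O(n^2 log n)


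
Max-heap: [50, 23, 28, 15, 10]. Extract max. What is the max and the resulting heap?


Max = 50
Replace root with last, heapify down
Resulting heap: [28, 23, 10, 15]


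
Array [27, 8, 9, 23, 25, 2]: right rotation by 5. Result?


Right rotate by 5: [8, 9, 23, 25, 2, 27]


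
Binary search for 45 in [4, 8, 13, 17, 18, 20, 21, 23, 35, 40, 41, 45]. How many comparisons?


Search for 45:
[0,11] mid=5 arr[5]=20
[6,11] mid=8 arr[8]=35
[9,11] mid=10 arr[10]=41
[11,11] mid=11 arr[11]=45
Total: 4 comparisons


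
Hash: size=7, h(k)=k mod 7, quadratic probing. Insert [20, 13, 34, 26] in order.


Insertions: 20->slot 6; 13->slot 0; 34->slot 3; 26->slot 5
Table: [13, None, None, 34, None, 26, 20]


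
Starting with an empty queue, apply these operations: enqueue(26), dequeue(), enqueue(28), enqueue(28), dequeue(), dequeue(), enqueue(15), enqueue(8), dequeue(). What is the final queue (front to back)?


enqueue(26) -> [26]
dequeue() returns 26 -> []
enqueue(28) -> [28]
enqueue(28) -> [28, 28]
dequeue() returns 28 -> [28]
dequeue() returns 28 -> []
enqueue(15) -> [15]
enqueue(8) -> [15, 8]
dequeue() returns 15 -> [8]
Final queue (front to back): [8]


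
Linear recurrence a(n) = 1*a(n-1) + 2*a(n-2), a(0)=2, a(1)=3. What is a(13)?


Build bottom-up:
...a(11)=3413, a(12)=6827, a(13)=1*6827+2*3413=13653


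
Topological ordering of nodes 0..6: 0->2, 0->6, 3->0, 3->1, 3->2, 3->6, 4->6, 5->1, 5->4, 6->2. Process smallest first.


Kahn's algorithm, process smallest node first
Order: [3, 0, 5, 1, 4, 6, 2]


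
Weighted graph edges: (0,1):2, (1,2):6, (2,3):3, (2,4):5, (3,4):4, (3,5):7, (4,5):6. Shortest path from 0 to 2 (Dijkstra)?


Dijkstra from 0:
Distances: {0: 0, 1: 2, 2: 8, 3: 11, 4: 13, 5: 18}
Shortest distance to 2 = 8, path = [0, 1, 2]


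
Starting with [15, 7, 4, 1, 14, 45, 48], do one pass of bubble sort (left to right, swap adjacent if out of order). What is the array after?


After one pass: [7, 4, 1, 14, 15, 45, 48]


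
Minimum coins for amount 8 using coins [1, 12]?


dp[0]=0; dp[i]=1+min(dp[i-c] for c in coins)
...dp[3]=3, dp[4]=4, dp[5]=5, dp[6]=6, dp[7]=7, dp[8]=8
Minimum coins for 8 = 8


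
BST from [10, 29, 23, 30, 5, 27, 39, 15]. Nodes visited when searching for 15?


BST root = 10
Search for 15: compare at each node
Path: [10, 29, 23, 15]


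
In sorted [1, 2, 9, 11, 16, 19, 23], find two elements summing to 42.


Two pointers: lo=0, hi=6
Found pair: (19, 23) summing to 42


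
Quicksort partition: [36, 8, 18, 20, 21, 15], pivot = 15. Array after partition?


Elements <= 15 go left of pivot.
Result: [8, 15, 18, 20, 21, 36], pivot at index 1


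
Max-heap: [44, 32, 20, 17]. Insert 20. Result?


Append 20: [44, 32, 20, 17, 20]
Bubble up: no swaps needed
Result: [44, 32, 20, 17, 20]


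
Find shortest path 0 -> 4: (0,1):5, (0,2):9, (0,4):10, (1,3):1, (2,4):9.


Dijkstra from 0:
Distances: {0: 0, 1: 5, 2: 9, 3: 6, 4: 10}
Shortest distance to 4 = 10, path = [0, 4]


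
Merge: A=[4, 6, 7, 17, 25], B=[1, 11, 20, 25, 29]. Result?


Compare heads, take smaller each step.
Merged: [1, 4, 6, 7, 11, 17, 20, 25, 25, 29]


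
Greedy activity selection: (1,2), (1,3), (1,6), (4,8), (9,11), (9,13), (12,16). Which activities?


Greedy: pick earliest-ending, then skip overlaps.
Selected (4 activities): [(1, 2), (4, 8), (9, 11), (12, 16)]


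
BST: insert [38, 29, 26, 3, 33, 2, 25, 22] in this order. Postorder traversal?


Root = 38; build tree by BST insertion.
Postorder traversal: [2, 22, 25, 3, 26, 33, 29, 38]


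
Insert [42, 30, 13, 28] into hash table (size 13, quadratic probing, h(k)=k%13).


Insertions: 42->slot 3; 30->slot 4; 13->slot 0; 28->slot 2
Table: [13, None, 28, 42, 30, None, None, None, None, None, None, None, None]


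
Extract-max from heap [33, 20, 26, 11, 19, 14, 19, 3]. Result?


Max = 33
Replace root with last, heapify down
Resulting heap: [26, 20, 19, 11, 19, 14, 3]


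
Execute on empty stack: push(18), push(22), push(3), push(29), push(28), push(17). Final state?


push(18) -> [18]
push(22) -> [18, 22]
push(3) -> [18, 22, 3]
push(29) -> [18, 22, 3, 29]
push(28) -> [18, 22, 3, 29, 28]
push(17) -> [18, 22, 3, 29, 28, 17]
Final stack (bottom to top): [18, 22, 3, 29, 28, 17]


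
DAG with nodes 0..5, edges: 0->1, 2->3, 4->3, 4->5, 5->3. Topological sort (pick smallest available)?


Kahn's algorithm, process smallest node first
Order: [0, 1, 2, 4, 5, 3]


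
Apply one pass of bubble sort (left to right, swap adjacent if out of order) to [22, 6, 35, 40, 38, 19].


After one pass: [6, 22, 35, 38, 19, 40]


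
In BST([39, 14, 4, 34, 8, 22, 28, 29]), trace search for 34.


BST root = 39
Search for 34: compare at each node
Path: [39, 14, 34]


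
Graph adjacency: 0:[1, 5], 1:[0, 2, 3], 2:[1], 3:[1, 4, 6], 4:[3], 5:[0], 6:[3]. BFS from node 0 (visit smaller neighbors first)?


BFS queue: start with [0]
Visit order: [0, 1, 5, 2, 3, 4, 6]


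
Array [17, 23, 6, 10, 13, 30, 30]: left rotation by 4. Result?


Left rotate by 4: [13, 30, 30, 17, 23, 6, 10]


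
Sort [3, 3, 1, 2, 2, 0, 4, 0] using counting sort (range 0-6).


Count array: [2, 1, 2, 2, 1, 0, 0]
Reconstruct: [0, 0, 1, 2, 2, 3, 3, 4]


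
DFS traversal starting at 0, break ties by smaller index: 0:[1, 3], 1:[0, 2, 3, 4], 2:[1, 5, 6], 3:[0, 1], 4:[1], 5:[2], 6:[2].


DFS stack-based: start with [0]
Visit order: [0, 1, 2, 5, 6, 3, 4]


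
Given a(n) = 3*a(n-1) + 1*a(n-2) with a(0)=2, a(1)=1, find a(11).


Build bottom-up:
...a(9)=20824, a(10)=68777, a(11)=3*68777+1*20824=227155


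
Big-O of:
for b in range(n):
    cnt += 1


Per nesting level: O(n) = O(n)
Complexity: O(n)


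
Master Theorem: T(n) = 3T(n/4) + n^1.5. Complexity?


a=3, b=4, c=1.5. log_4(3)=0.792 < c=1.5. Case 3: O(n^c) = O(n^1.500)
Complexity: O(n^1.500)


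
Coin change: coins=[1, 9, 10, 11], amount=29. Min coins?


dp[0]=0; dp[i]=1+min(dp[i-c] for c in coins)
...dp[24]=4, dp[25]=5, dp[26]=6, dp[27]=3, dp[28]=3, dp[29]=3
Minimum coins for 29 = 3


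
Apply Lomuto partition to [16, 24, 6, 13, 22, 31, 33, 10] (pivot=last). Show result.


Elements <= 10 go left of pivot.
Result: [6, 10, 16, 13, 22, 31, 33, 24], pivot at index 1


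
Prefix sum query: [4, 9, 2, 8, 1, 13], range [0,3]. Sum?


Prefix sums: [0, 4, 13, 15, 23, 24, 37]
Sum[0..3] = prefix[4] - prefix[0] = 23 - 0 = 23


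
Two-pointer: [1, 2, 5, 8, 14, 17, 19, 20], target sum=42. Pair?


Two pointers: lo=0, hi=7
No pair sums to 42


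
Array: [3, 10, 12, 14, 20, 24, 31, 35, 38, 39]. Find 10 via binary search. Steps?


Search for 10:
[0,9] mid=4 arr[4]=20
[0,3] mid=1 arr[1]=10
Total: 2 comparisons


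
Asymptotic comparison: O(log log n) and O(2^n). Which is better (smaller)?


double-logarithmic grows slower than exponential
O(log log n) is asymptotically smaller; O(2^n) grows faster


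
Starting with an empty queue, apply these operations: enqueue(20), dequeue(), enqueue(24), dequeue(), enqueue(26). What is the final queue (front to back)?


enqueue(20) -> [20]
dequeue() returns 20 -> []
enqueue(24) -> [24]
dequeue() returns 24 -> []
enqueue(26) -> [26]
Final queue (front to back): [26]


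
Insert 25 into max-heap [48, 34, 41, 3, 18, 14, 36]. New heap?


Append 25: [48, 34, 41, 3, 18, 14, 36, 25]
Bubble up: swap idx 7(25) with idx 3(3)
Result: [48, 34, 41, 25, 18, 14, 36, 3]


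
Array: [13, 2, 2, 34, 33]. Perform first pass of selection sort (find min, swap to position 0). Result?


After one pass: [2, 13, 2, 34, 33]


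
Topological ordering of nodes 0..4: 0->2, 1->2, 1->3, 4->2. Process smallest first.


Kahn's algorithm, process smallest node first
Order: [0, 1, 3, 4, 2]


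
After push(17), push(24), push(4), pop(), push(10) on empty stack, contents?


push(17) -> [17]
push(24) -> [17, 24]
push(4) -> [17, 24, 4]
pop() returns 4 -> [17, 24]
push(10) -> [17, 24, 10]
Final stack (bottom to top): [17, 24, 10]


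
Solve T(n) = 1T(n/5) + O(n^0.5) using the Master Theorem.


a=1, b=5, c=0.5. log_5(1)=0 < c=0.5. Case 3: O(n^c) = O(sqrt(n))
Complexity: O(sqrt(n))


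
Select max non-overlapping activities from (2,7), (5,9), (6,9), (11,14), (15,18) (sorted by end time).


Greedy: pick earliest-ending, then skip overlaps.
Selected (3 activities): [(2, 7), (11, 14), (15, 18)]


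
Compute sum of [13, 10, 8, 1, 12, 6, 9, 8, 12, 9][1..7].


Prefix sums: [0, 13, 23, 31, 32, 44, 50, 59, 67, 79, 88]
Sum[1..7] = prefix[8] - prefix[1] = 67 - 13 = 54


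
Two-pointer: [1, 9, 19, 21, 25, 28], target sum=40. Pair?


Two pointers: lo=0, hi=5
Found pair: (19, 21) summing to 40


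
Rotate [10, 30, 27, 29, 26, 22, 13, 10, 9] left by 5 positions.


Left rotate by 5: [22, 13, 10, 9, 10, 30, 27, 29, 26]


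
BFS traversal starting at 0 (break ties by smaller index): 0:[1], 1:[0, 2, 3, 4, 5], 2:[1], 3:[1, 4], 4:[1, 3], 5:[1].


BFS queue: start with [0]
Visit order: [0, 1, 2, 3, 4, 5]


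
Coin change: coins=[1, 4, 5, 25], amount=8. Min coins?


dp[0]=0; dp[i]=1+min(dp[i-c] for c in coins)
...dp[3]=3, dp[4]=1, dp[5]=1, dp[6]=2, dp[7]=3, dp[8]=2
Minimum coins for 8 = 2


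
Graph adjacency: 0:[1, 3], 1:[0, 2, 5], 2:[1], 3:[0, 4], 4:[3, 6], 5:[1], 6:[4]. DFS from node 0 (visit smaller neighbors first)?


DFS stack-based: start with [0]
Visit order: [0, 1, 2, 5, 3, 4, 6]


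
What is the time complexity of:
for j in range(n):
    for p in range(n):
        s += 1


Per nesting level: O(n) * O(n) = O(n^2)
Complexity: O(n^2)


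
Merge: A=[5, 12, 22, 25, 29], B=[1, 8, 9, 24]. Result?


Compare heads, take smaller each step.
Merged: [1, 5, 8, 9, 12, 22, 24, 25, 29]


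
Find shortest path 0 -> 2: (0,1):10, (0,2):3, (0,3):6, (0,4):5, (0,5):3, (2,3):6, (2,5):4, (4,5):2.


Dijkstra from 0:
Distances: {0: 0, 1: 10, 2: 3, 3: 6, 4: 5, 5: 3}
Shortest distance to 2 = 3, path = [0, 2]


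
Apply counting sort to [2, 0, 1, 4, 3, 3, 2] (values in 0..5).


Count array: [1, 1, 2, 2, 1, 0]
Reconstruct: [0, 1, 2, 2, 3, 3, 4]


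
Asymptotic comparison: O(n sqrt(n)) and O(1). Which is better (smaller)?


constant grows slower than n^1.5
O(1) is asymptotically smaller; O(n sqrt(n)) grows faster


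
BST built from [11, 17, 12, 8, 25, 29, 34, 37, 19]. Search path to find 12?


BST root = 11
Search for 12: compare at each node
Path: [11, 17, 12]


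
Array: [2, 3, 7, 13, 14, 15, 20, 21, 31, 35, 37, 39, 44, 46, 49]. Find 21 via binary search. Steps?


Search for 21:
[0,14] mid=7 arr[7]=21
Total: 1 comparisons


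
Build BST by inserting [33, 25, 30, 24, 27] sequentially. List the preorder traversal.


Root = 33; build tree by BST insertion.
Preorder traversal: [33, 25, 24, 30, 27]


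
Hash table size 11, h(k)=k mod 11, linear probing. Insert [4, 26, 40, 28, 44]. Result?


Insertions: 4->slot 4; 26->slot 5; 40->slot 7; 28->slot 6; 44->slot 0
Table: [44, None, None, None, 4, 26, 28, 40, None, None, None]


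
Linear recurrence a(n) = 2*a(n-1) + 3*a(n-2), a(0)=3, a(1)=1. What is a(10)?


Build bottom-up:
...a(8)=6563, a(9)=19681, a(10)=2*19681+3*6563=59051


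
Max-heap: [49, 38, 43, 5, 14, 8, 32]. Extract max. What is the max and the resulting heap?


Max = 49
Replace root with last, heapify down
Resulting heap: [43, 38, 32, 5, 14, 8]


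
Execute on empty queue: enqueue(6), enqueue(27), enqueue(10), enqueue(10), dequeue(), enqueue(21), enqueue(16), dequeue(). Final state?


enqueue(6) -> [6]
enqueue(27) -> [6, 27]
enqueue(10) -> [6, 27, 10]
enqueue(10) -> [6, 27, 10, 10]
dequeue() returns 6 -> [27, 10, 10]
enqueue(21) -> [27, 10, 10, 21]
enqueue(16) -> [27, 10, 10, 21, 16]
dequeue() returns 27 -> [10, 10, 21, 16]
Final queue (front to back): [10, 10, 21, 16]


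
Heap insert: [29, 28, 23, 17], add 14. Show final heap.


Append 14: [29, 28, 23, 17, 14]
Bubble up: no swaps needed
Result: [29, 28, 23, 17, 14]


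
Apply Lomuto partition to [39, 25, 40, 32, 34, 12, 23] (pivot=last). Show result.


Elements <= 23 go left of pivot.
Result: [12, 23, 40, 32, 34, 39, 25], pivot at index 1


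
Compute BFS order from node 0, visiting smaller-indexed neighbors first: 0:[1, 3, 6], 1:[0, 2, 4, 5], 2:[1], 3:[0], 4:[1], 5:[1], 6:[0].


BFS queue: start with [0]
Visit order: [0, 1, 3, 6, 2, 4, 5]


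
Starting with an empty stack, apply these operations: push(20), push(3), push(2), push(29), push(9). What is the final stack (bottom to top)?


push(20) -> [20]
push(3) -> [20, 3]
push(2) -> [20, 3, 2]
push(29) -> [20, 3, 2, 29]
push(9) -> [20, 3, 2, 29, 9]
Final stack (bottom to top): [20, 3, 2, 29, 9]


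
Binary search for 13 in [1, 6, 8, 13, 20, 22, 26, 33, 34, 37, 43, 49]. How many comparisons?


Search for 13:
[0,11] mid=5 arr[5]=22
[0,4] mid=2 arr[2]=8
[3,4] mid=3 arr[3]=13
Total: 3 comparisons


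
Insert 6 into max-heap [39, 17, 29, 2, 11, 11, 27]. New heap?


Append 6: [39, 17, 29, 2, 11, 11, 27, 6]
Bubble up: swap idx 7(6) with idx 3(2)
Result: [39, 17, 29, 6, 11, 11, 27, 2]


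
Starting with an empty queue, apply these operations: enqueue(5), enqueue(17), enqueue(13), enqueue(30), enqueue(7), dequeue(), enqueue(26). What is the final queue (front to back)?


enqueue(5) -> [5]
enqueue(17) -> [5, 17]
enqueue(13) -> [5, 17, 13]
enqueue(30) -> [5, 17, 13, 30]
enqueue(7) -> [5, 17, 13, 30, 7]
dequeue() returns 5 -> [17, 13, 30, 7]
enqueue(26) -> [17, 13, 30, 7, 26]
Final queue (front to back): [17, 13, 30, 7, 26]


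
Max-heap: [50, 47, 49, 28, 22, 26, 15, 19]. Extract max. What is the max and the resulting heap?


Max = 50
Replace root with last, heapify down
Resulting heap: [49, 47, 26, 28, 22, 19, 15]


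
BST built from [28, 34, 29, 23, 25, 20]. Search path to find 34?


BST root = 28
Search for 34: compare at each node
Path: [28, 34]


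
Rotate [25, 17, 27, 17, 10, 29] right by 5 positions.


Right rotate by 5: [17, 27, 17, 10, 29, 25]


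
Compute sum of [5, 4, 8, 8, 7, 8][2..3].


Prefix sums: [0, 5, 9, 17, 25, 32, 40]
Sum[2..3] = prefix[4] - prefix[2] = 25 - 9 = 16


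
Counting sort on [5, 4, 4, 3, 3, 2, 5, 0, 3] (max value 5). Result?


Count array: [1, 0, 1, 3, 2, 2]
Reconstruct: [0, 2, 3, 3, 3, 4, 4, 5, 5]


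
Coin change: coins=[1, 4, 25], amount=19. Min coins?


dp[0]=0; dp[i]=1+min(dp[i-c] for c in coins)
...dp[14]=5, dp[15]=6, dp[16]=4, dp[17]=5, dp[18]=6, dp[19]=7
Minimum coins for 19 = 7


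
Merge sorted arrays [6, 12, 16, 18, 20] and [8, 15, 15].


Compare heads, take smaller each step.
Merged: [6, 8, 12, 15, 15, 16, 18, 20]


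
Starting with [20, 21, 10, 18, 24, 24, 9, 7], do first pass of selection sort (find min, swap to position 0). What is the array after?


After one pass: [7, 21, 10, 18, 24, 24, 9, 20]


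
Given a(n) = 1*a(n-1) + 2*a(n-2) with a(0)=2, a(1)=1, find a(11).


Build bottom-up:
...a(9)=511, a(10)=1025, a(11)=1*1025+2*511=2047


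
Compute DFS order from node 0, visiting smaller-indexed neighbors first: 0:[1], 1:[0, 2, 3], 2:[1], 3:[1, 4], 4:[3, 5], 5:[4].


DFS stack-based: start with [0]
Visit order: [0, 1, 2, 3, 4, 5]


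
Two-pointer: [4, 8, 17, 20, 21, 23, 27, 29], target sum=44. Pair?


Two pointers: lo=0, hi=7
Found pair: (17, 27) summing to 44


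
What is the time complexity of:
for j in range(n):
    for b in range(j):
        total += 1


Per nesting level: O(n) * O(n) [triangular over j] = O(n^2)
Complexity: O(n^2)


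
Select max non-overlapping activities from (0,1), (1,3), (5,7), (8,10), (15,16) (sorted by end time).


Greedy: pick earliest-ending, then skip overlaps.
Selected (5 activities): [(0, 1), (1, 3), (5, 7), (8, 10), (15, 16)]


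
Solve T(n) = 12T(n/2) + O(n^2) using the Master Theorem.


a=12, b=2, c=2. log_2(12)=3.585 > c=2. Case 1: O(n^log_b(a)) = O(n^3.585)
Complexity: O(n^3.585)


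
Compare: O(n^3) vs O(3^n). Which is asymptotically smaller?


cubic grows slower than exponential (base 3)
O(n^3) is asymptotically smaller; O(3^n) grows faster


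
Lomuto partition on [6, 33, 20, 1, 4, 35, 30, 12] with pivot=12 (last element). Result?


Elements <= 12 go left of pivot.
Result: [6, 1, 4, 12, 20, 35, 30, 33], pivot at index 3


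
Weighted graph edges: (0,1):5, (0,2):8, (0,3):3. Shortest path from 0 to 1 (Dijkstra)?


Dijkstra from 0:
Distances: {0: 0, 1: 5, 2: 8, 3: 3}
Shortest distance to 1 = 5, path = [0, 1]


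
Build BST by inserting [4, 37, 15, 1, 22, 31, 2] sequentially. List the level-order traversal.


Root = 4; build tree by BST insertion.
Level-Order traversal: [4, 1, 37, 2, 15, 22, 31]


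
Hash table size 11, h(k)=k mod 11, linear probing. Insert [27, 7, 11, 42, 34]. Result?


Insertions: 27->slot 5; 7->slot 7; 11->slot 0; 42->slot 9; 34->slot 1
Table: [11, 34, None, None, None, 27, None, 7, None, 42, None]


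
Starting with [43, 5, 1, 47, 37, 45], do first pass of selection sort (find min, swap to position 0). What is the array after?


After one pass: [1, 5, 43, 47, 37, 45]


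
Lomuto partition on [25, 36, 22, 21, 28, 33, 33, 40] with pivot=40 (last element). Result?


Elements <= 40 go left of pivot.
Result: [25, 36, 22, 21, 28, 33, 33, 40], pivot at index 7


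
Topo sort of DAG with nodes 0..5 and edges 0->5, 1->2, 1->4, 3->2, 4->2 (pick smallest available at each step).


Kahn's algorithm, process smallest node first
Order: [0, 1, 3, 4, 2, 5]


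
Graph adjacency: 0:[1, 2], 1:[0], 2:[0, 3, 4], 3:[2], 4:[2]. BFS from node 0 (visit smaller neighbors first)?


BFS queue: start with [0]
Visit order: [0, 1, 2, 3, 4]


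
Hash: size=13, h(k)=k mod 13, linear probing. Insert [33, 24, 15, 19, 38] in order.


Insertions: 33->slot 7; 24->slot 11; 15->slot 2; 19->slot 6; 38->slot 12
Table: [None, None, 15, None, None, None, 19, 33, None, None, None, 24, 38]


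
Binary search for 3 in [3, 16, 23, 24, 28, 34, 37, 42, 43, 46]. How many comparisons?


Search for 3:
[0,9] mid=4 arr[4]=28
[0,3] mid=1 arr[1]=16
[0,0] mid=0 arr[0]=3
Total: 3 comparisons


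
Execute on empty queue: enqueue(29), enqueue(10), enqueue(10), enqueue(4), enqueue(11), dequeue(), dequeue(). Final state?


enqueue(29) -> [29]
enqueue(10) -> [29, 10]
enqueue(10) -> [29, 10, 10]
enqueue(4) -> [29, 10, 10, 4]
enqueue(11) -> [29, 10, 10, 4, 11]
dequeue() returns 29 -> [10, 10, 4, 11]
dequeue() returns 10 -> [10, 4, 11]
Final queue (front to back): [10, 4, 11]


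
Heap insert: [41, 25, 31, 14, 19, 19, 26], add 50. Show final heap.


Append 50: [41, 25, 31, 14, 19, 19, 26, 50]
Bubble up: swap idx 7(50) with idx 3(14); swap idx 3(50) with idx 1(25); swap idx 1(50) with idx 0(41)
Result: [50, 41, 31, 25, 19, 19, 26, 14]


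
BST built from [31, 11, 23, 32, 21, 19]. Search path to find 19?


BST root = 31
Search for 19: compare at each node
Path: [31, 11, 23, 21, 19]


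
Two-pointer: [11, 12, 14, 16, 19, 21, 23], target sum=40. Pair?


Two pointers: lo=0, hi=6
Found pair: (19, 21) summing to 40


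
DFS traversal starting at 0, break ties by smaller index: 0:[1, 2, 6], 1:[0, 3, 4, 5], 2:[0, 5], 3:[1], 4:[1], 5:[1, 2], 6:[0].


DFS stack-based: start with [0]
Visit order: [0, 1, 3, 4, 5, 2, 6]


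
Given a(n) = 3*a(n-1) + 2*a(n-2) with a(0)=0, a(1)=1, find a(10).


Build bottom-up:
...a(8)=6279, a(9)=22363, a(10)=3*22363+2*6279=79647


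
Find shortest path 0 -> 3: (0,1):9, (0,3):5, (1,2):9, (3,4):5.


Dijkstra from 0:
Distances: {0: 0, 1: 9, 2: 18, 3: 5, 4: 10}
Shortest distance to 3 = 5, path = [0, 3]


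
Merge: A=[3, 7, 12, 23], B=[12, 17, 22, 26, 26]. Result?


Compare heads, take smaller each step.
Merged: [3, 7, 12, 12, 17, 22, 23, 26, 26]


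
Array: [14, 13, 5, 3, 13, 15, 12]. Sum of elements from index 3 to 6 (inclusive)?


Prefix sums: [0, 14, 27, 32, 35, 48, 63, 75]
Sum[3..6] = prefix[7] - prefix[3] = 75 - 32 = 43


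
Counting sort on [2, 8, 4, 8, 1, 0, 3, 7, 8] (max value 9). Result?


Count array: [1, 1, 1, 1, 1, 0, 0, 1, 3, 0]
Reconstruct: [0, 1, 2, 3, 4, 7, 8, 8, 8]


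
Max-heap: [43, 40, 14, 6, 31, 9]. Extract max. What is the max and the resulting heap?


Max = 43
Replace root with last, heapify down
Resulting heap: [40, 31, 14, 6, 9]


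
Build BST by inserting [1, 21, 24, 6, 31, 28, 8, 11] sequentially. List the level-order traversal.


Root = 1; build tree by BST insertion.
Level-Order traversal: [1, 21, 6, 24, 8, 31, 11, 28]


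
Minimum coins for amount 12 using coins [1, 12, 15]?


dp[0]=0; dp[i]=1+min(dp[i-c] for c in coins)
...dp[7]=7, dp[8]=8, dp[9]=9, dp[10]=10, dp[11]=11, dp[12]=1
Minimum coins for 12 = 1


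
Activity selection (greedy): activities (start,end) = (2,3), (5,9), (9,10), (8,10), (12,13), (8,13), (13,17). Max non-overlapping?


Greedy: pick earliest-ending, then skip overlaps.
Selected (5 activities): [(2, 3), (5, 9), (9, 10), (12, 13), (13, 17)]


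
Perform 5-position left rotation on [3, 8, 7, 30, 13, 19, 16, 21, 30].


Left rotate by 5: [19, 16, 21, 30, 3, 8, 7, 30, 13]


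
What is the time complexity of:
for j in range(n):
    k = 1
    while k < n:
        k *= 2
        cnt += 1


Per nesting level: O(n) * O(log n) = O(n log n)
Complexity: O(n log n)


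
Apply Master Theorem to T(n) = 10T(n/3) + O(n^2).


a=10, b=3, c=2. log_3(10)=2.096 > c=2. Case 1: O(n^log_b(a)) = O(n^2.096)
Complexity: O(n^2.096)


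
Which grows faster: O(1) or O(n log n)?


constant grows slower than linearithmic
O(1) is asymptotically smaller; O(n log n) grows faster


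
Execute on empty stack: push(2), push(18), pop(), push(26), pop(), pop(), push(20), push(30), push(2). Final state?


push(2) -> [2]
push(18) -> [2, 18]
pop() returns 18 -> [2]
push(26) -> [2, 26]
pop() returns 26 -> [2]
pop() returns 2 -> []
push(20) -> [20]
push(30) -> [20, 30]
push(2) -> [20, 30, 2]
Final stack (bottom to top): [20, 30, 2]


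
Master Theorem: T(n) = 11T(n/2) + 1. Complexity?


a=11, b=2, c=0. log_2(11)=3.459 > c=0. Case 1: O(n^log_b(a)) = O(n^3.459)
Complexity: O(n^3.459)


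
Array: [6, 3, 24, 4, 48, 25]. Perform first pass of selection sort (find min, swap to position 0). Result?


After one pass: [3, 6, 24, 4, 48, 25]


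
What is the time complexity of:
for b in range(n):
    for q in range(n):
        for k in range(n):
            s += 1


Per nesting level: O(n) * O(n) * O(n) = O(n^3)
Complexity: O(n^3)


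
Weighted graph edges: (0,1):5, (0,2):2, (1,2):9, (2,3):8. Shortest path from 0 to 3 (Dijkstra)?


Dijkstra from 0:
Distances: {0: 0, 1: 5, 2: 2, 3: 10}
Shortest distance to 3 = 10, path = [0, 2, 3]


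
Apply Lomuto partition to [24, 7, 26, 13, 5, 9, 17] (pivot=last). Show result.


Elements <= 17 go left of pivot.
Result: [7, 13, 5, 9, 17, 24, 26], pivot at index 4


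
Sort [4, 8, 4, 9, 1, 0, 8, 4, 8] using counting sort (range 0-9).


Count array: [1, 1, 0, 0, 3, 0, 0, 0, 3, 1]
Reconstruct: [0, 1, 4, 4, 4, 8, 8, 8, 9]


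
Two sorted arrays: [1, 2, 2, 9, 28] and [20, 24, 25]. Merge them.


Compare heads, take smaller each step.
Merged: [1, 2, 2, 9, 20, 24, 25, 28]


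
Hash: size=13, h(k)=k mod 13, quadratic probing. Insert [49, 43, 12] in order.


Insertions: 49->slot 10; 43->slot 4; 12->slot 12
Table: [None, None, None, None, 43, None, None, None, None, None, 49, None, 12]


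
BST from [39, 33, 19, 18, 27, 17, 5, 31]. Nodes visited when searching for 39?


BST root = 39
Search for 39: compare at each node
Path: [39]


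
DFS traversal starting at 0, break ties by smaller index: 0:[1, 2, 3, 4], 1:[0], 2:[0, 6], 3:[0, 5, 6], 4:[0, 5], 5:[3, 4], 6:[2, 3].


DFS stack-based: start with [0]
Visit order: [0, 1, 2, 6, 3, 5, 4]


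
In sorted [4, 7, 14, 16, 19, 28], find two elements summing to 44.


Two pointers: lo=0, hi=5
Found pair: (16, 28) summing to 44


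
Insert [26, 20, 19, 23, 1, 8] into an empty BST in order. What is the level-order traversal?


Root = 26; build tree by BST insertion.
Level-Order traversal: [26, 20, 19, 23, 1, 8]


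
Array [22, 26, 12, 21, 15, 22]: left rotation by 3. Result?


Left rotate by 3: [21, 15, 22, 22, 26, 12]


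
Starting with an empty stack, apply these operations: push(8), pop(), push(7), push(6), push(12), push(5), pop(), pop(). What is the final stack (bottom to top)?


push(8) -> [8]
pop() returns 8 -> []
push(7) -> [7]
push(6) -> [7, 6]
push(12) -> [7, 6, 12]
push(5) -> [7, 6, 12, 5]
pop() returns 5 -> [7, 6, 12]
pop() returns 12 -> [7, 6]
Final stack (bottom to top): [7, 6]


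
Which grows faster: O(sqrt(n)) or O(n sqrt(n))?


sublinear grows slower than n^1.5
O(sqrt(n)) is asymptotically smaller; O(n sqrt(n)) grows faster


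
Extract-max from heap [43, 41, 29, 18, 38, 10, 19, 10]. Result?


Max = 43
Replace root with last, heapify down
Resulting heap: [41, 38, 29, 18, 10, 10, 19]


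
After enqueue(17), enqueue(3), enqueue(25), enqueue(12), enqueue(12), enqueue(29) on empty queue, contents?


enqueue(17) -> [17]
enqueue(3) -> [17, 3]
enqueue(25) -> [17, 3, 25]
enqueue(12) -> [17, 3, 25, 12]
enqueue(12) -> [17, 3, 25, 12, 12]
enqueue(29) -> [17, 3, 25, 12, 12, 29]
Final queue (front to back): [17, 3, 25, 12, 12, 29]


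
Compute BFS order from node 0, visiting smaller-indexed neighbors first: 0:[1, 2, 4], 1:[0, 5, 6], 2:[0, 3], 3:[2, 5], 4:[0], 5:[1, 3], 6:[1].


BFS queue: start with [0]
Visit order: [0, 1, 2, 4, 5, 6, 3]


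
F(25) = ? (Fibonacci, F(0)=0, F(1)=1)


F(n)=F(n-1)+F(n-2)
...F(23)=28657, F(24)=46368, F(25)=75025


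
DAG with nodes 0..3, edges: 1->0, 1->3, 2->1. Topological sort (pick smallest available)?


Kahn's algorithm, process smallest node first
Order: [2, 1, 0, 3]


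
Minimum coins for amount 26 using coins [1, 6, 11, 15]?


dp[0]=0; dp[i]=1+min(dp[i-c] for c in coins)
...dp[21]=2, dp[22]=2, dp[23]=3, dp[24]=4, dp[25]=5, dp[26]=2
Minimum coins for 26 = 2


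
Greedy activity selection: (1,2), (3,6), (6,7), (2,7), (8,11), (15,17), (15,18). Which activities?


Greedy: pick earliest-ending, then skip overlaps.
Selected (5 activities): [(1, 2), (3, 6), (6, 7), (8, 11), (15, 17)]


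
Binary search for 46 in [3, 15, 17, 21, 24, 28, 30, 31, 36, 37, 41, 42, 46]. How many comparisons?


Search for 46:
[0,12] mid=6 arr[6]=30
[7,12] mid=9 arr[9]=37
[10,12] mid=11 arr[11]=42
[12,12] mid=12 arr[12]=46
Total: 4 comparisons


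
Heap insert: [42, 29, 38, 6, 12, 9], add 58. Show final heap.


Append 58: [42, 29, 38, 6, 12, 9, 58]
Bubble up: swap idx 6(58) with idx 2(38); swap idx 2(58) with idx 0(42)
Result: [58, 29, 42, 6, 12, 9, 38]


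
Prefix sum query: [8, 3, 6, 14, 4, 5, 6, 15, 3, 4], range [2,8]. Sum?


Prefix sums: [0, 8, 11, 17, 31, 35, 40, 46, 61, 64, 68]
Sum[2..8] = prefix[9] - prefix[2] = 64 - 11 = 53


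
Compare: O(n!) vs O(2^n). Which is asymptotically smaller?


exponential grows slower than factorial
O(2^n) is asymptotically smaller; O(n!) grows faster


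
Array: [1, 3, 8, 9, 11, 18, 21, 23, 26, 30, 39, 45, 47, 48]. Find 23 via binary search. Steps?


Search for 23:
[0,13] mid=6 arr[6]=21
[7,13] mid=10 arr[10]=39
[7,9] mid=8 arr[8]=26
[7,7] mid=7 arr[7]=23
Total: 4 comparisons


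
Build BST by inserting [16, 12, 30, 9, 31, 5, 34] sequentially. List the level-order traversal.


Root = 16; build tree by BST insertion.
Level-Order traversal: [16, 12, 30, 9, 31, 5, 34]


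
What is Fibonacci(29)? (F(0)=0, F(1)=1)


F(n)=F(n-1)+F(n-2)
...F(27)=196418, F(28)=317811, F(29)=514229


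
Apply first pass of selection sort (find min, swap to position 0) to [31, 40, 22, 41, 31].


After one pass: [22, 40, 31, 41, 31]


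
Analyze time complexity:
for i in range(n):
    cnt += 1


Per nesting level: O(n) = O(n)
Complexity: O(n)


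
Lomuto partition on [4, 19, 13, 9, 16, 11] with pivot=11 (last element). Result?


Elements <= 11 go left of pivot.
Result: [4, 9, 11, 19, 16, 13], pivot at index 2


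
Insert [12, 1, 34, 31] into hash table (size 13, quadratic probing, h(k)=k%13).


Insertions: 12->slot 12; 1->slot 1; 34->slot 8; 31->slot 5
Table: [None, 1, None, None, None, 31, None, None, 34, None, None, None, 12]


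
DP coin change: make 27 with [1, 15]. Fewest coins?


dp[0]=0; dp[i]=1+min(dp[i-c] for c in coins)
...dp[22]=8, dp[23]=9, dp[24]=10, dp[25]=11, dp[26]=12, dp[27]=13
Minimum coins for 27 = 13


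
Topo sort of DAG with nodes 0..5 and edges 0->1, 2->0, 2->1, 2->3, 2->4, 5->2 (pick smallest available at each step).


Kahn's algorithm, process smallest node first
Order: [5, 2, 0, 1, 3, 4]


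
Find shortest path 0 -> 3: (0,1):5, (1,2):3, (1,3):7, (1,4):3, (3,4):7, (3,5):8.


Dijkstra from 0:
Distances: {0: 0, 1: 5, 2: 8, 3: 12, 4: 8, 5: 20}
Shortest distance to 3 = 12, path = [0, 1, 3]


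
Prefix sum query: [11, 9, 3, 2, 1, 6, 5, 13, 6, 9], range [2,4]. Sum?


Prefix sums: [0, 11, 20, 23, 25, 26, 32, 37, 50, 56, 65]
Sum[2..4] = prefix[5] - prefix[2] = 26 - 20 = 6


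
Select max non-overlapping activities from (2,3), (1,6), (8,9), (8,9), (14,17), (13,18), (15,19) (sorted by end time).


Greedy: pick earliest-ending, then skip overlaps.
Selected (3 activities): [(2, 3), (8, 9), (14, 17)]


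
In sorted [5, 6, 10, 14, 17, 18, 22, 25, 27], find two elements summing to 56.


Two pointers: lo=0, hi=8
No pair sums to 56


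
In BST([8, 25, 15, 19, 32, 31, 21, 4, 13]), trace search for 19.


BST root = 8
Search for 19: compare at each node
Path: [8, 25, 15, 19]


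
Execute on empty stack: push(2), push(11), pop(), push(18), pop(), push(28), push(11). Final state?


push(2) -> [2]
push(11) -> [2, 11]
pop() returns 11 -> [2]
push(18) -> [2, 18]
pop() returns 18 -> [2]
push(28) -> [2, 28]
push(11) -> [2, 28, 11]
Final stack (bottom to top): [2, 28, 11]


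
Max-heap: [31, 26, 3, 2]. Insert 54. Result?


Append 54: [31, 26, 3, 2, 54]
Bubble up: swap idx 4(54) with idx 1(26); swap idx 1(54) with idx 0(31)
Result: [54, 31, 3, 2, 26]


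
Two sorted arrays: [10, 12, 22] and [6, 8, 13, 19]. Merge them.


Compare heads, take smaller each step.
Merged: [6, 8, 10, 12, 13, 19, 22]


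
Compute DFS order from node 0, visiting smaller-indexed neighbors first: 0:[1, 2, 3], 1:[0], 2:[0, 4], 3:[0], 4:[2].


DFS stack-based: start with [0]
Visit order: [0, 1, 2, 4, 3]


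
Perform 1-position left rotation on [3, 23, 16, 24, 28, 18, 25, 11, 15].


Left rotate by 1: [23, 16, 24, 28, 18, 25, 11, 15, 3]


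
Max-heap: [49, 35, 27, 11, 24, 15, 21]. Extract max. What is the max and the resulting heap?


Max = 49
Replace root with last, heapify down
Resulting heap: [35, 24, 27, 11, 21, 15]


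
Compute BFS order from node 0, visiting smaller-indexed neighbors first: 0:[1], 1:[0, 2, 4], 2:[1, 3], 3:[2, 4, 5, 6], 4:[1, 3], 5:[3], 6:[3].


BFS queue: start with [0]
Visit order: [0, 1, 2, 4, 3, 5, 6]


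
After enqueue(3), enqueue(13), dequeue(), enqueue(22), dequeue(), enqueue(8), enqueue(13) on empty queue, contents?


enqueue(3) -> [3]
enqueue(13) -> [3, 13]
dequeue() returns 3 -> [13]
enqueue(22) -> [13, 22]
dequeue() returns 13 -> [22]
enqueue(8) -> [22, 8]
enqueue(13) -> [22, 8, 13]
Final queue (front to back): [22, 8, 13]


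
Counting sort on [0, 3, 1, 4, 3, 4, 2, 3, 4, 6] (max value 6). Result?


Count array: [1, 1, 1, 3, 3, 0, 1]
Reconstruct: [0, 1, 2, 3, 3, 3, 4, 4, 4, 6]


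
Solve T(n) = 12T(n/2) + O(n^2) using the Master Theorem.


a=12, b=2, c=2. log_2(12)=3.585 > c=2. Case 1: O(n^log_b(a)) = O(n^3.585)
Complexity: O(n^3.585)


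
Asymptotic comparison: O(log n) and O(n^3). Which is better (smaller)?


logarithmic grows slower than cubic
O(log n) is asymptotically smaller; O(n^3) grows faster


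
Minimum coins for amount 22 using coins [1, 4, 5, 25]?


dp[0]=0; dp[i]=1+min(dp[i-c] for c in coins)
...dp[17]=4, dp[18]=4, dp[19]=4, dp[20]=4, dp[21]=5, dp[22]=5
Minimum coins for 22 = 5
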